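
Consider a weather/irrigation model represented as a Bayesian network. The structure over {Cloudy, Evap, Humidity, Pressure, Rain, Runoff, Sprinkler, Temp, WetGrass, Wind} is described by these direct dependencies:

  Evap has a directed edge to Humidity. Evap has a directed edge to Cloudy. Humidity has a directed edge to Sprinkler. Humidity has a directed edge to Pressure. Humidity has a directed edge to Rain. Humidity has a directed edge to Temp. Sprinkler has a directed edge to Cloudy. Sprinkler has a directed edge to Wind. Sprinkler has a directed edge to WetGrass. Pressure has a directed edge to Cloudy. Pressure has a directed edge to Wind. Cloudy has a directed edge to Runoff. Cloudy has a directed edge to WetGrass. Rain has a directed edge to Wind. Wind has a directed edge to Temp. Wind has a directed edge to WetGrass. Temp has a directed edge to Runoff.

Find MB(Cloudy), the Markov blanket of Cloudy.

{Evap, Pressure, Runoff, Sprinkler, Temp, WetGrass, Wind}

Pa(Cloudy) = {Evap, Pressure, Sprinkler}.
Cloudy's children: Runoff, WetGrass.
Co-parents of Cloudy (other parents of its children):
  Runoff: Temp
  WetGrass: Sprinkler, Wind
So the Markov blanket of Cloudy is {Evap, Pressure, Runoff, Sprinkler, Temp, WetGrass, Wind}.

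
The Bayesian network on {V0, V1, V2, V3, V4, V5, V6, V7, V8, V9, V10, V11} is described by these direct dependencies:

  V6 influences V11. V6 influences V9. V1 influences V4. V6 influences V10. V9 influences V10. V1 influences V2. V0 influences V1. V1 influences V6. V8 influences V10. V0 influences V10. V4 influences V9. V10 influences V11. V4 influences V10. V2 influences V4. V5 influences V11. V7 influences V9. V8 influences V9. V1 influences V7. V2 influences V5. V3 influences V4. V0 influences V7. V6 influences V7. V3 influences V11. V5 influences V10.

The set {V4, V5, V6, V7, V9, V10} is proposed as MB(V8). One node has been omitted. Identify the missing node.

V0

The Markov blanket of a node is its parents, its children, and the other parents of its children.
V8 has no parents.
V8's children: V9, V10.
Other parents of V8's children:
  V9 also has parents V4, V6, V7.
  V10 also has parents V0, V4, V5, V6, V9.
MB(V8) = {V0, V4, V5, V6, V7, V9, V10}.
Comparing with the claimed set, V0 is missing.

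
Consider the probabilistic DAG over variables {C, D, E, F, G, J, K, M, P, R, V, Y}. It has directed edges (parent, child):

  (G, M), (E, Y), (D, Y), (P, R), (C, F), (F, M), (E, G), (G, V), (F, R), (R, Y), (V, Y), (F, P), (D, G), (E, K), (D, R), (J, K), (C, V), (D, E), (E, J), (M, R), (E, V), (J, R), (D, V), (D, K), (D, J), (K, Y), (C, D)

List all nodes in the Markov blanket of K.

{D, E, J, R, V, Y}

Recall MB(v) = parents ∪ children ∪ spouses, where spouses are the other parents of v's children.
K has parents D, E, J.
Ch(K) = {Y}.
Parents of each child, excluding K:
  Y also has parents D, E, R, V.
MB(K) = {D, E, J, R, V, Y}.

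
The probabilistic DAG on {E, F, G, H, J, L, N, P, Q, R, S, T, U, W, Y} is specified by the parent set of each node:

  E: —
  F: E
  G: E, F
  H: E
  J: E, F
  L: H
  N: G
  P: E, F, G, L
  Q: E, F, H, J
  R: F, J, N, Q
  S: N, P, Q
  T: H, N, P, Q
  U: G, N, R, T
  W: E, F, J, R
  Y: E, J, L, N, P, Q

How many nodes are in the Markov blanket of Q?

Q has parents E, F, H, J.
Children of Q: R, S, T, Y.
For each child, the remaining parents (spouses of Q):
  R: F, J, N
  S: N, P
  T: H, N, P
  Y: E, J, L, N, P
MB(Q) = {E, F, H, J, L, N, P, R, S, T, Y}, which has 11 nodes.

11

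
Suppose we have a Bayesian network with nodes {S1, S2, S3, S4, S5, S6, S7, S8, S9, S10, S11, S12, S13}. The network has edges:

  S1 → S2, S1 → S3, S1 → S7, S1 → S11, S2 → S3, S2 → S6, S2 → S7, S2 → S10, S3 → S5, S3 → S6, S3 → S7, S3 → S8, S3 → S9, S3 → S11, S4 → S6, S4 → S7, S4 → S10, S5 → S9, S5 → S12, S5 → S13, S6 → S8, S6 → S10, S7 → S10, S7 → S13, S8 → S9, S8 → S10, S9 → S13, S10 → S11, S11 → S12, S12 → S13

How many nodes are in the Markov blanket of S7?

By definition, MB(S7) is built from S7's parents, S7's children, and the co-parents of S7.
S7's children: S10, S13.
S7's parents: S1, S2, S3, S4.
Parents of each child, excluding S7:
  S10 also has parents S2, S4, S6, S8.
  S13's other parents are S5, S9, S12.
MB(S7) = {S1, S2, S3, S4, S5, S6, S8, S9, S10, S12, S13}, which has 11 nodes.

11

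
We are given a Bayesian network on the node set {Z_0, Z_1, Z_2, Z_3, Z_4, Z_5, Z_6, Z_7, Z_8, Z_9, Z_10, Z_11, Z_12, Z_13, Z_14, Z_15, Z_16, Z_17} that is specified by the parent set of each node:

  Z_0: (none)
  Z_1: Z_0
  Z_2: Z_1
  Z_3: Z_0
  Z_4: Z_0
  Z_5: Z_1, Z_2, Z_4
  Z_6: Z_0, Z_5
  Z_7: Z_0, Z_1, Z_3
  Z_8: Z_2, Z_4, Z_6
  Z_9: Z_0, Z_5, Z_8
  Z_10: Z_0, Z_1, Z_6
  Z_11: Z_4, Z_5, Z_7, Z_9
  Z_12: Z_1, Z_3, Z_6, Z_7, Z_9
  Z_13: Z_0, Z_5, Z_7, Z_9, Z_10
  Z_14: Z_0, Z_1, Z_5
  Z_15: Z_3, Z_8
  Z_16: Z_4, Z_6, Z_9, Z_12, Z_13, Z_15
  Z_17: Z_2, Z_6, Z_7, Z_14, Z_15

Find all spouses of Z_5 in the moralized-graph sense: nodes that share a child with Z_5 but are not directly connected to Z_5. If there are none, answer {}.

{Z_0, Z_7, Z_8, Z_10}

Children of Z_5: Z_6, Z_9, Z_11, Z_13, Z_14.
  Z_6's other parent is Z_0.
  parents(Z_9) \ {Z_5} = {Z_0, Z_8}.
  Z_11's other parents are Z_4, Z_7, Z_9.
  Z_13 also has parents Z_0, Z_7, Z_9, Z_10.
  parents(Z_14) \ {Z_5} = {Z_0, Z_1}.
Excluding nodes already adjacent to Z_5 (Z_1, Z_2, Z_4, Z_6, Z_9, Z_11, Z_13, Z_14), the co-parent-only contribution is {Z_0, Z_7, Z_8, Z_10}.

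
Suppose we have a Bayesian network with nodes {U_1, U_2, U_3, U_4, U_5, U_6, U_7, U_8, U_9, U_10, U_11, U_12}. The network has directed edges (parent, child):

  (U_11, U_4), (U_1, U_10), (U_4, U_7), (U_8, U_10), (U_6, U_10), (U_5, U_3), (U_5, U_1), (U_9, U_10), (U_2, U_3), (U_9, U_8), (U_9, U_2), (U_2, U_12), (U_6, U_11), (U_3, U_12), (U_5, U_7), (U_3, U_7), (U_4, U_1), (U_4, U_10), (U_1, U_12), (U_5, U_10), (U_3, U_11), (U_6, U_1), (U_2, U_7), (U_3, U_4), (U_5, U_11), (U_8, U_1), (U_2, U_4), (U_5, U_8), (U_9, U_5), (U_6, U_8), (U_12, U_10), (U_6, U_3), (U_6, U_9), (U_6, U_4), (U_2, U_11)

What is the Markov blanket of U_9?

{U_1, U_2, U_4, U_5, U_6, U_8, U_10, U_12}

U_9 has children U_2, U_5, U_8, U_10.
U_9's parents: U_6.
Other parents of U_9's children:
  U_2: no additional parents.
  U_5 has no other parent.
  U_8 also has parents U_5, U_6.
  U_10 also has parents U_1, U_4, U_5, U_6, U_8, U_12.
So the Markov blanket of U_9 is {U_1, U_2, U_4, U_5, U_6, U_8, U_10, U_12}.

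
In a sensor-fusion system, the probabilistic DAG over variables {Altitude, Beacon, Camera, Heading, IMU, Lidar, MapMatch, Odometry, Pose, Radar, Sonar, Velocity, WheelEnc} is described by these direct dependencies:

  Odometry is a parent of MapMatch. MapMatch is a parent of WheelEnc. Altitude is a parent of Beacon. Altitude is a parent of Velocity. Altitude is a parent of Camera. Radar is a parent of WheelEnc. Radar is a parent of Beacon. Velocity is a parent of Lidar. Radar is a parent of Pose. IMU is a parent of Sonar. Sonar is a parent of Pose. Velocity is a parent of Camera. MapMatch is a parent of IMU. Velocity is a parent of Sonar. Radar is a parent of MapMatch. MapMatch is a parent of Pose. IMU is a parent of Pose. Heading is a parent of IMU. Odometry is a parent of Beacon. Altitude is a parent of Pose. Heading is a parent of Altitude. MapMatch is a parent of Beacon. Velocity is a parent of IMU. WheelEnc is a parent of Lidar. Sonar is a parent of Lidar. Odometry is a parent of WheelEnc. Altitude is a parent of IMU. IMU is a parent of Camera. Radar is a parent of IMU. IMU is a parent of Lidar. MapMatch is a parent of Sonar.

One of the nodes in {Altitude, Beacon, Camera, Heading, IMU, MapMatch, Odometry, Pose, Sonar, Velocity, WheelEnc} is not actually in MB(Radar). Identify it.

Radar has children Beacon, IMU, MapMatch, Pose, WheelEnc.
Radar has no parents.
Co-parents of Radar (other parents of its children):
  MapMatch also has parent Odometry.
  parents(WheelEnc) \ {Radar} = {MapMatch, Odometry}.
  IMU's other parents are Altitude, Heading, MapMatch, Velocity.
  Beacon also has parents Altitude, MapMatch, Odometry.
  Pose's other parents are Altitude, IMU, MapMatch, Sonar.
MB(Radar) = {Altitude, Beacon, Heading, IMU, MapMatch, Odometry, Pose, Sonar, Velocity, WheelEnc}.
Camera is neither a parent, child, nor co-parent of Radar, so it does not belong.

Camera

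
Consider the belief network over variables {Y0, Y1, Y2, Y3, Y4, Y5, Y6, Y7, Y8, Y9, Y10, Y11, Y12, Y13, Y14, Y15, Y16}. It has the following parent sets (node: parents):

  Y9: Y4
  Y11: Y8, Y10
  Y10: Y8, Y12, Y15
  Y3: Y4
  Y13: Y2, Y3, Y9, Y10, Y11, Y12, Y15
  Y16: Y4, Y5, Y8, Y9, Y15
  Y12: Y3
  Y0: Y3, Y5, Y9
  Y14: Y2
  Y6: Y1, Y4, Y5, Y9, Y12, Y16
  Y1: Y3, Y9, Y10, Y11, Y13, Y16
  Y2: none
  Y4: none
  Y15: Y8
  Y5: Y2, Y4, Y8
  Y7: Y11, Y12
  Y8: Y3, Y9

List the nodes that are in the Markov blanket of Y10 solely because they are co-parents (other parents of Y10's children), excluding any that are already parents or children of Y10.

Children of Y10: Y1, Y11, Y13.
  parents(Y11) \ {Y10} = {Y8}.
  Y13's other parents are Y2, Y3, Y9, Y11, Y12, Y15.
  parents(Y1) \ {Y10} = {Y3, Y9, Y11, Y13, Y16}.
Excluding nodes already adjacent to Y10 (Y1, Y8, Y11, Y12, Y13, Y15), the co-parent-only contribution is {Y2, Y3, Y9, Y16}.

{Y2, Y3, Y9, Y16}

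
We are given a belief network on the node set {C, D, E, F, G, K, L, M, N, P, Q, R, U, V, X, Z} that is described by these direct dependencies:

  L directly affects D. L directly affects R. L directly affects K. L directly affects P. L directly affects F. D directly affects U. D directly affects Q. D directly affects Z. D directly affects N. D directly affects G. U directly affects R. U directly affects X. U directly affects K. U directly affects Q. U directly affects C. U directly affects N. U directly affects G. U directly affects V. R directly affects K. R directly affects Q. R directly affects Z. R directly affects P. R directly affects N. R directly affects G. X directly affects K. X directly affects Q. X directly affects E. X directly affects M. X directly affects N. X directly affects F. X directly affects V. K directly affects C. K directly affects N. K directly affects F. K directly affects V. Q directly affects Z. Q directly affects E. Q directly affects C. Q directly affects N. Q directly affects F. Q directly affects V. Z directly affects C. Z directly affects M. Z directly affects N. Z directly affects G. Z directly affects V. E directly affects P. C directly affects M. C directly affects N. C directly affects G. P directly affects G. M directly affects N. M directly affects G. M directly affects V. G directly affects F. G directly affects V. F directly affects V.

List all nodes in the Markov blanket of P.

By definition, MB(P) is built from P's parents, P's children, and the co-parents of P.
P has parents E, L, R.
P's children: G.
Co-parents of P (other parents of its children):
  G also has parents C, D, M, R, U, Z.
MB(P) = {C, D, E, G, L, M, R, U, Z}.

{C, D, E, G, L, M, R, U, Z}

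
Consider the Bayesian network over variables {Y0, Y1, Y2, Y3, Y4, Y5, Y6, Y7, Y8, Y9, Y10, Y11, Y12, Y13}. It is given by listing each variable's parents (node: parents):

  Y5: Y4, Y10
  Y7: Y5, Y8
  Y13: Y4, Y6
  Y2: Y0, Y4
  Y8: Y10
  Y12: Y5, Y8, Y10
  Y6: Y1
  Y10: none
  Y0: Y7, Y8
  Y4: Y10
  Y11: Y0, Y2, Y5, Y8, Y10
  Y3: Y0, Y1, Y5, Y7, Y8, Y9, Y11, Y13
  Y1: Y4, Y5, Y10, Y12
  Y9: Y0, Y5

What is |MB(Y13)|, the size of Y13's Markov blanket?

10

Y13 has child Y3.
Parents of Y13: Y4, Y6.
For each child, the remaining parents (spouses of Y13):
  Y3's other parents are Y0, Y1, Y5, Y7, Y8, Y9, Y11.
MB(Y13) = {Y0, Y1, Y3, Y4, Y5, Y6, Y7, Y8, Y9, Y11}, which has 10 nodes.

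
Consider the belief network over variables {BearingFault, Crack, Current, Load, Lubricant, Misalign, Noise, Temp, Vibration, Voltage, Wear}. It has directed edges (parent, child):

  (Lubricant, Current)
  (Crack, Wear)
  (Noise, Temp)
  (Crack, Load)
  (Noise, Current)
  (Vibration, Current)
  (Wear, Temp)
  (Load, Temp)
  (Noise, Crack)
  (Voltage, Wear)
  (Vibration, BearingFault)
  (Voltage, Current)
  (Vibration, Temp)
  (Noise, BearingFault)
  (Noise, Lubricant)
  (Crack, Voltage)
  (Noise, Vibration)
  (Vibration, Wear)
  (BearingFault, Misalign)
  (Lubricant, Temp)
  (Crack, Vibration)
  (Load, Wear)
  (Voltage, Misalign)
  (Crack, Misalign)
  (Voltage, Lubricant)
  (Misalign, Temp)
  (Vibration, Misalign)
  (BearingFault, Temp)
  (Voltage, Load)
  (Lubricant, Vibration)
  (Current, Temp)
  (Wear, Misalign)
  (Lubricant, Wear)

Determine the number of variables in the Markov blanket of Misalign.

Recall MB(v) = parents ∪ children ∪ spouses, where spouses are the other parents of v's children.
Pa(Misalign) = {BearingFault, Crack, Vibration, Voltage, Wear}.
Children of Misalign: Temp.
Other parents of Misalign's children:
  Temp: BearingFault, Current, Load, Lubricant, Noise, Vibration, Wear
MB(Misalign) = {BearingFault, Crack, Current, Load, Lubricant, Noise, Temp, Vibration, Voltage, Wear}, which has 10 nodes.

10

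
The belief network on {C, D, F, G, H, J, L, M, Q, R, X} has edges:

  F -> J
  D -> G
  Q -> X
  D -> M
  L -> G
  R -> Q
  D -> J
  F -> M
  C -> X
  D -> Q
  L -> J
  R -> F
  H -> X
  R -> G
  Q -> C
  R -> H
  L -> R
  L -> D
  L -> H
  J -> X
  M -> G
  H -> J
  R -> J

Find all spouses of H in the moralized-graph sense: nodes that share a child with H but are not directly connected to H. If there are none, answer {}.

{C, D, F, Q}

Children of H: J, X.
  parents(J) \ {H} = {D, F, L, R}.
  X's other parents are C, J, Q.
Excluding nodes already adjacent to H (J, L, R, X), the co-parent-only contribution is {C, D, F, Q}.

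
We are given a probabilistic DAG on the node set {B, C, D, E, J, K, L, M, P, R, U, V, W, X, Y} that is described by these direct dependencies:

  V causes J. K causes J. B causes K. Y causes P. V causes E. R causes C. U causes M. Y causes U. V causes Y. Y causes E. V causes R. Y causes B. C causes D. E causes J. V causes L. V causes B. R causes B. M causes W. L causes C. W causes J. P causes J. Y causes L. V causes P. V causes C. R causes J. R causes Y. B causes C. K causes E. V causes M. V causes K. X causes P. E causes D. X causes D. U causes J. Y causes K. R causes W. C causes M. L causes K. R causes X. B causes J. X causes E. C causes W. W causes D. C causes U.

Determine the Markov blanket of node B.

The Markov blanket of a node is its parents, its children, and the other parents of its children.
Pa(B) = {R, V, Y}.
B has children C, J, K.
Parents of each child, excluding B:
  C also has parents L, R, V.
  parents(K) \ {B} = {L, V, Y}.
  parents(J) \ {B} = {E, K, P, R, U, V, W}.
Taking the union gives {C, E, J, K, L, P, R, U, V, W, Y}.

{C, E, J, K, L, P, R, U, V, W, Y}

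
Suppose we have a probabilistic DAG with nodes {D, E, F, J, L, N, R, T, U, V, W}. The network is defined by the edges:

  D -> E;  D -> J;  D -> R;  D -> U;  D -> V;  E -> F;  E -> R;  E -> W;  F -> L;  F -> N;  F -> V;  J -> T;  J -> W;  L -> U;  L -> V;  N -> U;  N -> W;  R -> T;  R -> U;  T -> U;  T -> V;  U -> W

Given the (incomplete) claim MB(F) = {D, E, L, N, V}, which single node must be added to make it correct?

Parents of F: E.
F's children: L, N, V.
Other parents of F's children:
  L: no additional parents.
  N: no additional parents.
  parents(V) \ {F} = {D, L, T}.
MB(F) = {D, E, L, N, T, V}.
Comparing with the claimed set, T is missing.

T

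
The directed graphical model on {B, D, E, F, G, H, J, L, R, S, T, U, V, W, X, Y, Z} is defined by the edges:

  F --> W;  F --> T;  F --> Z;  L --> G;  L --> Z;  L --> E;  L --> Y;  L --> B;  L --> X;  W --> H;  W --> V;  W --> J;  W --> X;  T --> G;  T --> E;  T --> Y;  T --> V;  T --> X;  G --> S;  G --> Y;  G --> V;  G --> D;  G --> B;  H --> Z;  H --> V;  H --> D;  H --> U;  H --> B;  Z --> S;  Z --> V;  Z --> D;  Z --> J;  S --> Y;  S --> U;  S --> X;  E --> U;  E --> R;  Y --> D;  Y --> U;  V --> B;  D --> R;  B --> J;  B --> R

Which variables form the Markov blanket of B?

{D, E, G, H, J, L, R, V, W, Z}

Pa(B) = {G, H, L, V}.
Children of B: J, R.
Parents of each child, excluding B:
  J's other parents are W, Z.
  R's other parents are D, E.
Union: {G, H, L, V} ∪ {J, R} ∪ {D, E, W, Z} = {D, E, G, H, J, L, R, V, W, Z}.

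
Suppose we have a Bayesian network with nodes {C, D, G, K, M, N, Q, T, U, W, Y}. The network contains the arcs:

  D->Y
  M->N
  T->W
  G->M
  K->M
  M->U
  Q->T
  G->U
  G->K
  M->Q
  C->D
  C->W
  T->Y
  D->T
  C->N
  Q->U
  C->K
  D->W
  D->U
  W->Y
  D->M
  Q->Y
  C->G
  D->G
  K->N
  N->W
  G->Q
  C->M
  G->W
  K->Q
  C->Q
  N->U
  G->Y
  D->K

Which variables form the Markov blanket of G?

{C, D, K, M, N, Q, T, U, W, Y}

A node's Markov blanket = Pa ∪ Ch ∪ (parents of Ch other than the node itself).
Pa(G) = {C, D}.
Ch(G) = {K, M, Q, U, W, Y}.
Co-parents of G (other parents of its children):
  K's other parents are C, D.
  parents(M) \ {G} = {C, D, K}.
  Q also has parents C, K, M.
  U's other parents are D, M, N, Q.
  W also has parents C, D, N, T.
  parents(Y) \ {G} = {D, Q, T, W}.
Taking the union gives {C, D, K, M, N, Q, T, U, W, Y}.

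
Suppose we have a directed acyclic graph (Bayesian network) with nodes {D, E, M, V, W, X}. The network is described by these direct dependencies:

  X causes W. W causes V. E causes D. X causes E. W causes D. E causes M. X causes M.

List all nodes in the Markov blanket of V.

{W}

A node's Markov blanket = Pa ∪ Ch ∪ (parents of Ch other than the node itself).
V has no children.
Parents of V: W.
With no children, V has no spouses; the co-parent set is empty.
MB(V) = {W}.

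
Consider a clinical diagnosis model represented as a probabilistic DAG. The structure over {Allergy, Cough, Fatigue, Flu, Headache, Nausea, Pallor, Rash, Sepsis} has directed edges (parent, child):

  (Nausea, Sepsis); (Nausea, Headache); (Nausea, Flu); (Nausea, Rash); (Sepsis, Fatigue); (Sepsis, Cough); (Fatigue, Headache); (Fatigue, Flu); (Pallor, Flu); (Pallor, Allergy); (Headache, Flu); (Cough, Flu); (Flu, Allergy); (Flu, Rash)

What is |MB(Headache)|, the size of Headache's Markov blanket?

5

Recall MB(v) = parents ∪ children ∪ spouses, where spouses are the other parents of v's children.
Parents of Headache: Fatigue, Nausea.
Children of Headache: Flu.
Parents of each child, excluding Headache:
  Flu also has parents Cough, Fatigue, Nausea, Pallor.
MB(Headache) = {Cough, Fatigue, Flu, Nausea, Pallor}, which has 5 nodes.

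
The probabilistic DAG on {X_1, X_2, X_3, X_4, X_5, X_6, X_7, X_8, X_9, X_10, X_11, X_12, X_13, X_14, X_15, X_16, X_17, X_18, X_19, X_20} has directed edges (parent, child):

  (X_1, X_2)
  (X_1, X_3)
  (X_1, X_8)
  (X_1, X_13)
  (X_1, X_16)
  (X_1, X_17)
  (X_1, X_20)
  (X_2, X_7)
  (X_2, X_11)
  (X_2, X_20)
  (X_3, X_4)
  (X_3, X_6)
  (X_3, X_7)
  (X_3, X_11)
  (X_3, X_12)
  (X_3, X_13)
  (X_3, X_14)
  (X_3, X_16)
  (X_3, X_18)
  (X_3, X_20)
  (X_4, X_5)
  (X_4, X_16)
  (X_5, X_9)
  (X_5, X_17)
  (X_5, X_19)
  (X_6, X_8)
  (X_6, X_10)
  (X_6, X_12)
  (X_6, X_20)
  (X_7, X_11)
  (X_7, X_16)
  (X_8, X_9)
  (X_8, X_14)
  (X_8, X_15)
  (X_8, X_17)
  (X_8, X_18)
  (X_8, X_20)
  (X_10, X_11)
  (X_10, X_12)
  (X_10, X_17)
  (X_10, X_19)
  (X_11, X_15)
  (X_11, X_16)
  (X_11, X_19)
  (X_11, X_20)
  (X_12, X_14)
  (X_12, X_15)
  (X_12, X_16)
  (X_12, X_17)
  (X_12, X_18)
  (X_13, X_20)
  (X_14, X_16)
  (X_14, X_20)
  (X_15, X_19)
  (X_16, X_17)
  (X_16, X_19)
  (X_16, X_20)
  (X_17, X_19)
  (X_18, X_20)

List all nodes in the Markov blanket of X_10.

X_10's parents: X_6.
Children of X_10: X_11, X_12, X_17, X_19.
For each child, the remaining parents (spouses of X_10):
  X_11: X_2, X_3, X_7
  X_12: X_3, X_6
  X_17: X_1, X_5, X_8, X_12, X_16
  X_19: X_5, X_11, X_15, X_16, X_17
MB(X_10) = {X_1, X_2, X_3, X_5, X_6, X_7, X_8, X_11, X_12, X_15, X_16, X_17, X_19}.

{X_1, X_2, X_3, X_5, X_6, X_7, X_8, X_11, X_12, X_15, X_16, X_17, X_19}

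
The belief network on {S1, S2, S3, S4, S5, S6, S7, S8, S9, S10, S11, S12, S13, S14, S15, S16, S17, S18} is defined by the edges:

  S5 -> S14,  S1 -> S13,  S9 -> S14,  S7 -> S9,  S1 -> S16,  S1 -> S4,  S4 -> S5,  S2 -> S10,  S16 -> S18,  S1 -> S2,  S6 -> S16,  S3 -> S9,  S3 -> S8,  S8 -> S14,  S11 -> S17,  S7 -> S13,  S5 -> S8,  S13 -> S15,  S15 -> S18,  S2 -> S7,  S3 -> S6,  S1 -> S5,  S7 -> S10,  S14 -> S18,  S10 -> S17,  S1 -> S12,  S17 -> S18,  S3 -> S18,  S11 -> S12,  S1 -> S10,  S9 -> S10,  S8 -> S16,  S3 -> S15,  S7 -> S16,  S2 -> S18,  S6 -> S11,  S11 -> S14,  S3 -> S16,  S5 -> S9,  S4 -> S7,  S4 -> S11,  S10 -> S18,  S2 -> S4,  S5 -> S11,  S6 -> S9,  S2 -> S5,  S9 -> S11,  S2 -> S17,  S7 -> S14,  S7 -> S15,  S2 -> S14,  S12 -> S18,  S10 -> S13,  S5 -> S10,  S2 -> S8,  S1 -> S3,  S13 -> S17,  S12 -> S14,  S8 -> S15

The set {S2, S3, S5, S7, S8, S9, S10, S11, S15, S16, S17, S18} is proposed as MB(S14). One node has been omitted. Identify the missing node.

S12

S14's parents: S2, S5, S7, S8, S9, S11, S12.
Ch(S14) = {S18}.
Co-parents of S14 (other parents of its children):
  S18 also has parents S2, S3, S10, S12, S15, S16, S17.
MB(S14) = {S2, S3, S5, S7, S8, S9, S10, S11, S12, S15, S16, S17, S18}.
Comparing with the claimed set, S12 is missing.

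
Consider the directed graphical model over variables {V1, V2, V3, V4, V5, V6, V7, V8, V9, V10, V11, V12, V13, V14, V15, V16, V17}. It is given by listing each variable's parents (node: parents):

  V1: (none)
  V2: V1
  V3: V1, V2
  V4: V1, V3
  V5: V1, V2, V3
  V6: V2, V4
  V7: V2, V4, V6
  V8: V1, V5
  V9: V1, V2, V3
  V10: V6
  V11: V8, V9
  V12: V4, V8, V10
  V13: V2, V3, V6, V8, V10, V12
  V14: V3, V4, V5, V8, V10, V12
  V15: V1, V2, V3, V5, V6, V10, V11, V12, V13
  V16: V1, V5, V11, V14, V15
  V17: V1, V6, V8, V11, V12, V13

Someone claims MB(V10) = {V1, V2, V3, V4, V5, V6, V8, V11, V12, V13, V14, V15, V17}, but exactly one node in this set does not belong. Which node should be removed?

Recall MB(v) = parents ∪ children ∪ spouses, where spouses are the other parents of v's children.
V10 has parent V6.
V10 has children V12, V13, V14, V15.
Other parents of V10's children:
  V12: V4, V8
  V13: V2, V3, V6, V8, V12
  V14: V3, V4, V5, V8, V12
  V15: V1, V2, V3, V5, V6, V11, V12, V13
MB(V10) = {V1, V2, V3, V4, V5, V6, V8, V11, V12, V13, V14, V15}.
V17 is neither a parent, child, nor co-parent of V10, so it does not belong.

V17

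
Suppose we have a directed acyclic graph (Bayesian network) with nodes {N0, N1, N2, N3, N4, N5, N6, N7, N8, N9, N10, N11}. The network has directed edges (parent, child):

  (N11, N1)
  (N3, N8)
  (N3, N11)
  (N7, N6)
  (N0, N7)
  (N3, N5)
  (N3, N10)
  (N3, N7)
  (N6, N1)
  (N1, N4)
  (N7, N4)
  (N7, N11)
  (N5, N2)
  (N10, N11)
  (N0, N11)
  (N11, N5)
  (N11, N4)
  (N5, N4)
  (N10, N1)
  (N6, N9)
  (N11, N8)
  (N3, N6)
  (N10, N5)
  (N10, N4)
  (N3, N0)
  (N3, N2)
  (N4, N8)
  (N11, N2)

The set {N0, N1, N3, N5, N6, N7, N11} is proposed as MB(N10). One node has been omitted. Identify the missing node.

N4

The Markov blanket of a node is its parents, its children, and the other parents of its children.
Ch(N10) = {N1, N4, N5, N11}.
Pa(N10) = {N3}.
Other parents of N10's children:
  N11: N0, N3, N7
  N1: N6, N11
  N5: N3, N11
  N4: N1, N5, N7, N11
MB(N10) = {N0, N1, N3, N4, N5, N6, N7, N11}.
Comparing with the claimed set, N4 is missing.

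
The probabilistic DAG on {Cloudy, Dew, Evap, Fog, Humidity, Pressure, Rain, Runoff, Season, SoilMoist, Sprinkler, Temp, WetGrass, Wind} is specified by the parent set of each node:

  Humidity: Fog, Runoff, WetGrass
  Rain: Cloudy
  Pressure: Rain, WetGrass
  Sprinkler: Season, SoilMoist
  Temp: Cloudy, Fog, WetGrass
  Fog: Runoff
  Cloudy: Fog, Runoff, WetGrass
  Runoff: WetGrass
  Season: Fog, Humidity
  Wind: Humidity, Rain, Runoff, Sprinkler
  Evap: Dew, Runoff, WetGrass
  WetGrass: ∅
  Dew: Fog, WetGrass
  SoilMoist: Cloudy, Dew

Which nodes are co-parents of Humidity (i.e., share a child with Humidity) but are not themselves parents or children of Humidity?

Children of Humidity: Season, Wind.
  Season: Fog
  Wind: Rain, Runoff, Sprinkler
Excluding nodes already adjacent to Humidity (Fog, Runoff, Season, WetGrass, Wind), the co-parent-only contribution is {Rain, Sprinkler}.

{Rain, Sprinkler}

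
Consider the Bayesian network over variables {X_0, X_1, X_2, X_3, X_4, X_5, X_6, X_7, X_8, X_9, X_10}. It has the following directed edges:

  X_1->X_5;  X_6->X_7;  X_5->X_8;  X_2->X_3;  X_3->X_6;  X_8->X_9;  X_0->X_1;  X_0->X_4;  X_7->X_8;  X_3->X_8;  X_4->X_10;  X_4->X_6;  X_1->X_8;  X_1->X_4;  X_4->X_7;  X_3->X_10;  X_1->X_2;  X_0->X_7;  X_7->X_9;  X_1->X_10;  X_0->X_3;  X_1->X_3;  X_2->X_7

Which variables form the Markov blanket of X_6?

Pa(X_6) = {X_3, X_4}.
X_6 has child X_7.
Parents of each child, excluding X_6:
  X_7 also has parents X_0, X_2, X_4.
Taking the union gives {X_0, X_2, X_3, X_4, X_7}.

{X_0, X_2, X_3, X_4, X_7}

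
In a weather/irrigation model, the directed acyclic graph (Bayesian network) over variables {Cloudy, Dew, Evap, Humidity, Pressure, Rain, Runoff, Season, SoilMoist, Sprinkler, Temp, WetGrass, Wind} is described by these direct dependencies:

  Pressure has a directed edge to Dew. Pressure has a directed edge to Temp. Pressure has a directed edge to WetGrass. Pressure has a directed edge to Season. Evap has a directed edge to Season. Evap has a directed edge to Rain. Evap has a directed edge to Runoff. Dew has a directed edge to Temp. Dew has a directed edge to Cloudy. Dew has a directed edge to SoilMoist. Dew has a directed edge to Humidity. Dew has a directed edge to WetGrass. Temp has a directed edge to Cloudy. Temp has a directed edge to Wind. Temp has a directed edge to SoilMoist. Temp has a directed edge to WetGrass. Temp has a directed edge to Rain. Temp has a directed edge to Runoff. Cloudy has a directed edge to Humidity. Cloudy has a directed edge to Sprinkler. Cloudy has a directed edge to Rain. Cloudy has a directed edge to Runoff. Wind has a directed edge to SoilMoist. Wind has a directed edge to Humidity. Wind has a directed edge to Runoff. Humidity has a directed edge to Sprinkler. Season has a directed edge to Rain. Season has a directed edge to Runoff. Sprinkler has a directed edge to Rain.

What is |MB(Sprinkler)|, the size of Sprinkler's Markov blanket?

6

Parents of Sprinkler: Cloudy, Humidity.
Ch(Sprinkler) = {Rain}.
Other parents of Sprinkler's children:
  Rain: Cloudy, Evap, Season, Temp
MB(Sprinkler) = {Cloudy, Evap, Humidity, Rain, Season, Temp}, which has 6 nodes.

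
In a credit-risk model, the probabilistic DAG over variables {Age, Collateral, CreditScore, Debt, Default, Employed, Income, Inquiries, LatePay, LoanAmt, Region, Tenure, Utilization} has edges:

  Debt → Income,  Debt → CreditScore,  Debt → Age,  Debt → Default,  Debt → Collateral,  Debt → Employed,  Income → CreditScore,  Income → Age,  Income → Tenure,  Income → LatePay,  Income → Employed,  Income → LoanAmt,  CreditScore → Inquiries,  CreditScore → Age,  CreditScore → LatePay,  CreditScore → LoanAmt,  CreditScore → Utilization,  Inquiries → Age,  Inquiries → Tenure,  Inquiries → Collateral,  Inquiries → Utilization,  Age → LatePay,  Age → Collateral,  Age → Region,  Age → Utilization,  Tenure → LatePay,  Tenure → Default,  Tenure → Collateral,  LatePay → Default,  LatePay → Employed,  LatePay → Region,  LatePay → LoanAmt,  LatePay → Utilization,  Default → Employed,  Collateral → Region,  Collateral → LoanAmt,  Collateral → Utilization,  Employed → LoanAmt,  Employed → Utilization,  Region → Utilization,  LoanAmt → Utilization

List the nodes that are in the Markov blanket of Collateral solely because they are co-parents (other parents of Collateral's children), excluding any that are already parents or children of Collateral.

Children of Collateral: LoanAmt, Region, Utilization.
  Region: Age, LatePay
  LoanAmt: CreditScore, Employed, Income, LatePay
  Utilization: Age, CreditScore, Employed, Inquiries, LatePay, LoanAmt, Region
Excluding nodes already adjacent to Collateral (Age, Debt, Inquiries, LoanAmt, Region, Tenure, Utilization), the co-parent-only contribution is {CreditScore, Employed, Income, LatePay}.

{CreditScore, Employed, Income, LatePay}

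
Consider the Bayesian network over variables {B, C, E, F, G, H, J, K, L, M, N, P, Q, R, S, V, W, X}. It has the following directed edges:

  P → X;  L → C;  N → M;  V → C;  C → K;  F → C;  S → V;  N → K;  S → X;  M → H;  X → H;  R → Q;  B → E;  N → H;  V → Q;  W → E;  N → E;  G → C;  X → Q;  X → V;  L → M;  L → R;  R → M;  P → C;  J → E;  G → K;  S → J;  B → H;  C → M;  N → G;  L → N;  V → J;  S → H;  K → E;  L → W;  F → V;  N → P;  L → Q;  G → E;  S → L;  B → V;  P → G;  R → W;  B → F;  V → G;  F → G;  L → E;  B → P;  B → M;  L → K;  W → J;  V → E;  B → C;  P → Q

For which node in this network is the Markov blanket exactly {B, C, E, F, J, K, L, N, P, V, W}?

The target node must have every member of {B, C, E, F, J, K, L, N, P, V, W} as a parent, child, or co-parent, and no others.
Parents of G: F, N, P, V; children: C, E, K; co-parents: B, C, F, J, K, L, N, P, V, W.
These exactly cover the given set, so the node is G.

G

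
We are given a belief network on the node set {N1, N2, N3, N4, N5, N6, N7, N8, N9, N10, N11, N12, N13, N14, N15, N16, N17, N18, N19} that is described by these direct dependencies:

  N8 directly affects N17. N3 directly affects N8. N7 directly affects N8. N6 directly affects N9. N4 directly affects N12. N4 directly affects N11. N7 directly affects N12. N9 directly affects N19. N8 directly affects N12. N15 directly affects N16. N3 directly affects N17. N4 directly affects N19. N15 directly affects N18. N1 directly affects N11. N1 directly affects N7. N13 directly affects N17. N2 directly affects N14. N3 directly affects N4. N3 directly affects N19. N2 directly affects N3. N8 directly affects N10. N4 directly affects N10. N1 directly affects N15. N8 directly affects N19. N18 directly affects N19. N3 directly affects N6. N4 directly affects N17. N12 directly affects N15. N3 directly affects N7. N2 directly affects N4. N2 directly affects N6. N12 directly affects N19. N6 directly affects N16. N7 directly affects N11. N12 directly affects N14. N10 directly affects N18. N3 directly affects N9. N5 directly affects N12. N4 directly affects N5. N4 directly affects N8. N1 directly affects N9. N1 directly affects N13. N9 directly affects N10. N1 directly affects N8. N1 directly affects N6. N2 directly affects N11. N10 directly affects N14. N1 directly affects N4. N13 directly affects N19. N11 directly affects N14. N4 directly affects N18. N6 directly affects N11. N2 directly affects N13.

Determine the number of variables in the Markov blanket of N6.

Recall MB(v) = parents ∪ children ∪ spouses, where spouses are the other parents of v's children.
Parents of N6: N1, N2, N3.
Children of N6: N9, N11, N16.
Other parents of N6's children:
  N9's other parents are N1, N3.
  parents(N11) \ {N6} = {N1, N2, N4, N7}.
  N16 also has parent N15.
MB(N6) = {N1, N2, N3, N4, N7, N9, N11, N15, N16}, which has 9 nodes.

9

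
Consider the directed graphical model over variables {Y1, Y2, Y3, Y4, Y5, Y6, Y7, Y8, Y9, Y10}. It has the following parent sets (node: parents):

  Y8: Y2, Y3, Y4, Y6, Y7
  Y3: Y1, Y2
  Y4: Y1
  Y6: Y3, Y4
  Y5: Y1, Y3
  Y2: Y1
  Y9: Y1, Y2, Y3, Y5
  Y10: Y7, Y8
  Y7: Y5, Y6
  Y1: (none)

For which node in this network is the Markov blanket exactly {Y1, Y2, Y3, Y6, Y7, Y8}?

The target node must have every member of {Y1, Y2, Y3, Y6, Y7, Y8} as a parent, child, or co-parent, and no others.
Parents of Y4: Y1; children: Y6, Y8; co-parents: Y2, Y3, Y6, Y7.
These exactly cover the given set, so the node is Y4.

Y4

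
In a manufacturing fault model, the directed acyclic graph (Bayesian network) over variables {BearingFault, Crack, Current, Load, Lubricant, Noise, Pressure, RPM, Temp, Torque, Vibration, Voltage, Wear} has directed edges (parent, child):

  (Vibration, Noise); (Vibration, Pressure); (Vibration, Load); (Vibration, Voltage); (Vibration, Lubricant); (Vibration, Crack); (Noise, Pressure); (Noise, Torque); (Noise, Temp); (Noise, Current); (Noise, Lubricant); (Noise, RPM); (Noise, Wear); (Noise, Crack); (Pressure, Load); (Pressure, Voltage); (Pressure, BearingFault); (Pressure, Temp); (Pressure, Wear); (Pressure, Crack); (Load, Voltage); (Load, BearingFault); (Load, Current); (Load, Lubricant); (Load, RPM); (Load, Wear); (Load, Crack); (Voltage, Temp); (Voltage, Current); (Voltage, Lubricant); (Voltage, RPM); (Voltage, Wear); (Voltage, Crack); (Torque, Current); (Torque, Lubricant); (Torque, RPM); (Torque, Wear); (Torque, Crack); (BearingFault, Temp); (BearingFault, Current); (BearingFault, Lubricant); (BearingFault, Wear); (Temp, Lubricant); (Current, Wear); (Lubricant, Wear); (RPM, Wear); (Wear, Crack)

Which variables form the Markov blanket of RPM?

{BearingFault, Current, Load, Lubricant, Noise, Pressure, Torque, Voltage, Wear}

Recall MB(v) = parents ∪ children ∪ spouses, where spouses are the other parents of v's children.
Parents of RPM: Load, Noise, Torque, Voltage.
RPM has child Wear.
For each child, the remaining parents (spouses of RPM):
  Wear: BearingFault, Current, Load, Lubricant, Noise, Pressure, Torque, Voltage
Union: {Load, Noise, Torque, Voltage} ∪ {Wear} ∪ {BearingFault, Current, Load, Lubricant, Noise, Pressure, Torque, Voltage} = {BearingFault, Current, Load, Lubricant, Noise, Pressure, Torque, Voltage, Wear}.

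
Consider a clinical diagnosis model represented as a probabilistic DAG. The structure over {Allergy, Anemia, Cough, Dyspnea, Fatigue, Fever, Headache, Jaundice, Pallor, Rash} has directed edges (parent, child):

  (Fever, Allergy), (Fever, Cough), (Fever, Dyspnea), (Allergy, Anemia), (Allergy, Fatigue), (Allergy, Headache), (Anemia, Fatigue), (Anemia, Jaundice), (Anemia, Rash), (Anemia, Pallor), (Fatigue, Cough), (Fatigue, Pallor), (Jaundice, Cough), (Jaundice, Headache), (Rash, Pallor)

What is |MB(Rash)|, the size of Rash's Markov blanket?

3

Parents of Rash: Anemia.
Children of Rash: Pallor.
Parents of each child, excluding Rash:
  Pallor: Anemia, Fatigue
MB(Rash) = {Anemia, Fatigue, Pallor}, which has 3 nodes.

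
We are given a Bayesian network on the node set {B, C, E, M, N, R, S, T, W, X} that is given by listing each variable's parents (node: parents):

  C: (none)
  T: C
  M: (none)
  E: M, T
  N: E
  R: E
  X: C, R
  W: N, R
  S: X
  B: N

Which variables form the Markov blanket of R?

The Markov blanket of a node is its parents, its children, and the other parents of its children.
R has parent E.
R has children W, X.
Other parents of R's children:
  parents(X) \ {R} = {C}.
  W's other parent is N.
So the Markov blanket of R is {C, E, N, W, X}.

{C, E, N, W, X}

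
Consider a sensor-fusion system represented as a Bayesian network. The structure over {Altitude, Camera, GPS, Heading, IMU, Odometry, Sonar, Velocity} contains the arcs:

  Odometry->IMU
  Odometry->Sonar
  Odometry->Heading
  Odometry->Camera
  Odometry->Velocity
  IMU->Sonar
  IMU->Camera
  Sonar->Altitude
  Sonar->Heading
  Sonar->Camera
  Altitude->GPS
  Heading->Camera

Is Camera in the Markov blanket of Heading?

Yes

Camera is a child of Heading.
So Camera ∈ MB(Heading).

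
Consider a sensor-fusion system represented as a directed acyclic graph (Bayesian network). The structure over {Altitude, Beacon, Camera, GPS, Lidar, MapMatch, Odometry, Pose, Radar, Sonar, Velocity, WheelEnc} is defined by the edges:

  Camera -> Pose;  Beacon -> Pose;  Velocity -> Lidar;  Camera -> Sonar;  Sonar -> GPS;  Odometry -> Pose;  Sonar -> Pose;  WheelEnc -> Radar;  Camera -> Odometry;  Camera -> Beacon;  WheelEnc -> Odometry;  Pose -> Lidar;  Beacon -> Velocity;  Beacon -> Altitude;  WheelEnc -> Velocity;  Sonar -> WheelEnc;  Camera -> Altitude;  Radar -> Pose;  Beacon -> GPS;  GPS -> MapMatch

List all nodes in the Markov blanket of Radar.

Radar has parent WheelEnc.
Children of Radar: Pose.
Co-parents of Radar (other parents of its children):
  Pose: Beacon, Camera, Odometry, Sonar
Taking the union gives {Beacon, Camera, Odometry, Pose, Sonar, WheelEnc}.

{Beacon, Camera, Odometry, Pose, Sonar, WheelEnc}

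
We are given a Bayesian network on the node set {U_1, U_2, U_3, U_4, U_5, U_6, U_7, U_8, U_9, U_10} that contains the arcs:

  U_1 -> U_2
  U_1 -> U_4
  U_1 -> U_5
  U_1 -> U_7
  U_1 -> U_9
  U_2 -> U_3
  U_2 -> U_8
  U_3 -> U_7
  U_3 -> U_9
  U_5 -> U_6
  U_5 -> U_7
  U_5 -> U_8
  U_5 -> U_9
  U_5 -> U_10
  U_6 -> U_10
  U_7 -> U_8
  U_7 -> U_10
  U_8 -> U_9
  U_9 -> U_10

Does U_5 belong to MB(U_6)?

Yes

U_5 is a parent of U_6.
So U_5 ∈ MB(U_6).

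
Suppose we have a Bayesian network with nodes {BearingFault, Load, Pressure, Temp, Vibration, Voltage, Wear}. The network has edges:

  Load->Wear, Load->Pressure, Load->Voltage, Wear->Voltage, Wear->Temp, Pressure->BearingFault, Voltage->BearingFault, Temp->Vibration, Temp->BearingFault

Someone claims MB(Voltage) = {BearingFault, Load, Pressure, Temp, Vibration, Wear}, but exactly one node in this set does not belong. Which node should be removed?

Vibration

Voltage has parents Load, Wear.
Children of Voltage: BearingFault.
Parents of each child, excluding Voltage:
  BearingFault: Pressure, Temp
MB(Voltage) = {BearingFault, Load, Pressure, Temp, Wear}.
Vibration is neither a parent, child, nor co-parent of Voltage, so it does not belong.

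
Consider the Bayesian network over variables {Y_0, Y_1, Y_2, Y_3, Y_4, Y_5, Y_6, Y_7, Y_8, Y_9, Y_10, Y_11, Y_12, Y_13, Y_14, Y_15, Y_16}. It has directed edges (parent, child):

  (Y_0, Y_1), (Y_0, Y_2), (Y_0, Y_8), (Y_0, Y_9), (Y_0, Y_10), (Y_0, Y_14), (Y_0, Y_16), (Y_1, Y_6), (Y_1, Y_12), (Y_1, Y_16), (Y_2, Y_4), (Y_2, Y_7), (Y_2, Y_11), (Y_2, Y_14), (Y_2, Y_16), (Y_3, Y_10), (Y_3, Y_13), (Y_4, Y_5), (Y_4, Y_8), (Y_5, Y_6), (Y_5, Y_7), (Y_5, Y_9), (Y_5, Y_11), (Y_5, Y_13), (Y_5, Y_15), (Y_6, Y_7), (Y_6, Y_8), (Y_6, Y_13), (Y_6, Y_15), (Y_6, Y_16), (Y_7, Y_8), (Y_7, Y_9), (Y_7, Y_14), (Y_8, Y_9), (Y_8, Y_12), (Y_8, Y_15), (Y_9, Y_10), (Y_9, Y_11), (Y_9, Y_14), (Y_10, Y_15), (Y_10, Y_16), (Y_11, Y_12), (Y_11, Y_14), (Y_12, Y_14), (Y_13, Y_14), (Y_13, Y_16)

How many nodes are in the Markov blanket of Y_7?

Recall MB(v) = parents ∪ children ∪ spouses, where spouses are the other parents of v's children.
Ch(Y_7) = {Y_8, Y_9, Y_14}.
Pa(Y_7) = {Y_2, Y_5, Y_6}.
For each child, the remaining parents (spouses of Y_7):
  Y_8's other parents are Y_0, Y_4, Y_6.
  Y_9's other parents are Y_0, Y_5, Y_8.
  Y_14 also has parents Y_0, Y_2, Y_9, Y_11, Y_12, Y_13.
MB(Y_7) = {Y_0, Y_2, Y_4, Y_5, Y_6, Y_8, Y_9, Y_11, Y_12, Y_13, Y_14}, which has 11 nodes.

11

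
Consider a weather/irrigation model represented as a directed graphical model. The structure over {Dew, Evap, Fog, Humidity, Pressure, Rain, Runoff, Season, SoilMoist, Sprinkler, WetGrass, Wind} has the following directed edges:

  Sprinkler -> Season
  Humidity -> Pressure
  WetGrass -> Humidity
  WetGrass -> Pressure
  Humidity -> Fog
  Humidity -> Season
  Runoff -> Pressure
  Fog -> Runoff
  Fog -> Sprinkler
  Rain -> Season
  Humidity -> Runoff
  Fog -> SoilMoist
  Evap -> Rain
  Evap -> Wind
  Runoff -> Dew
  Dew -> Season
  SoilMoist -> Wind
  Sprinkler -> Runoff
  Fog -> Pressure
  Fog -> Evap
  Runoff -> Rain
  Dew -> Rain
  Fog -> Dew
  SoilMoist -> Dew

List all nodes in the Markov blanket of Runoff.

{Dew, Evap, Fog, Humidity, Pressure, Rain, SoilMoist, Sprinkler, WetGrass}

Runoff has parents Fog, Humidity, Sprinkler.
Children of Runoff: Dew, Pressure, Rain.
Other parents of Runoff's children:
  Dew's other parents are Fog, SoilMoist.
  parents(Rain) \ {Runoff} = {Dew, Evap}.
  Pressure also has parents Fog, Humidity, WetGrass.
Taking the union gives {Dew, Evap, Fog, Humidity, Pressure, Rain, SoilMoist, Sprinkler, WetGrass}.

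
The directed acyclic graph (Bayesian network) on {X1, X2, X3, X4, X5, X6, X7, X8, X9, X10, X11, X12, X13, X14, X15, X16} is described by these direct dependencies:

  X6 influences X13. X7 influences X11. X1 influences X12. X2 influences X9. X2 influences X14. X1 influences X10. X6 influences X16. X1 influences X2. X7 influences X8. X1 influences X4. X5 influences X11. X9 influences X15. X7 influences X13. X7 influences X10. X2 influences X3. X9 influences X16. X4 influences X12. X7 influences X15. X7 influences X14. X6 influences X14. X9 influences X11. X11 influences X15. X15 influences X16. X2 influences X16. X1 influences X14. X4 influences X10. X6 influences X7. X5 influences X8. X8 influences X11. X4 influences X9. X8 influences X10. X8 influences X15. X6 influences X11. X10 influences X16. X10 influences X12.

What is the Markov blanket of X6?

{X1, X2, X5, X7, X8, X9, X10, X11, X13, X14, X15, X16}

Recall MB(v) = parents ∪ children ∪ spouses, where spouses are the other parents of v's children.
X6 has no parents.
Children of X6: X7, X11, X13, X14, X16.
Co-parents of X6 (other parents of its children):
  X7: no additional parents.
  parents(X11) \ {X6} = {X5, X7, X8, X9}.
  X13 also has parent X7.
  X14's other parents are X1, X2, X7.
  X16 also has parents X2, X9, X10, X15.
MB(X6) = {X1, X2, X5, X7, X8, X9, X10, X11, X13, X14, X15, X16}.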